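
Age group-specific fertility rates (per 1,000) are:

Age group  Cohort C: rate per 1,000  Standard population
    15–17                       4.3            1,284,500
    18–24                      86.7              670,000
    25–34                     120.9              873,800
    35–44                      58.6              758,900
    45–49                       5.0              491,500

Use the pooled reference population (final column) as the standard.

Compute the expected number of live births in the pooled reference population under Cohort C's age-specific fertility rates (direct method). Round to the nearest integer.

Expected live births = Σ (standard pop × age-specific rate ÷ 1,000)
= 1,284,500×4.3/1,000 + 670,000×86.7/1,000 + 873,800×120.9/1,000 + 758,900×58.6/1,000 + 491,500×5.0/1,000
= 5523.35 + 58089.00 + 105642.42 + 44471.54 + 2457.50 = 216183.81.

216184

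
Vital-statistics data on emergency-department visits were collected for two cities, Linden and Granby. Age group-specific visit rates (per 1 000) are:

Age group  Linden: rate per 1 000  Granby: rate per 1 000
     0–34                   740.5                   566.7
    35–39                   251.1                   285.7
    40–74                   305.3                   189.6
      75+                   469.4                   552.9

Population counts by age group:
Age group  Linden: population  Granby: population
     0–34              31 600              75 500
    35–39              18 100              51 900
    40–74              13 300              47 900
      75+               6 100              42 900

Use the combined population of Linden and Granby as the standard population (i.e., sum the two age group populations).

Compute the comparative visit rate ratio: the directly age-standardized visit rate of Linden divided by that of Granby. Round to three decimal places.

1.161

Combined standard total = 287 300; weights = 0.3728, 0.2436, 0.2130, 0.1706.
Linden: 0.3728×740.5 + 0.2436×251.1 + 0.2130×305.3 + 0.1706×469.4 = 482.3164 per 1 000.
Granby: 0.3728×566.7 + 0.2436×285.7 + 0.2130×189.6 + 0.1706×552.9 = 415.5523 per 1 000.
Ratio = 482.3164 ÷ 415.5523 = 1.16066.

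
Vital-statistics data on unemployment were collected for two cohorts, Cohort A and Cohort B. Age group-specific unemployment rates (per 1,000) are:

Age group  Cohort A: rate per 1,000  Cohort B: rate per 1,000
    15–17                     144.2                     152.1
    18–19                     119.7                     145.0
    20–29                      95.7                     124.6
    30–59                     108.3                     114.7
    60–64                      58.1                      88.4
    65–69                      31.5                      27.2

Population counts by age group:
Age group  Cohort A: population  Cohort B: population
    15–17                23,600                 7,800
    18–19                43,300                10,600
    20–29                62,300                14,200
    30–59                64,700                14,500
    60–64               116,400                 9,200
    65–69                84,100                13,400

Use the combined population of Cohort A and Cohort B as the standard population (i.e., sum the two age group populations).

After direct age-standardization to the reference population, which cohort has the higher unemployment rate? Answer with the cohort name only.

Combined standard total = 464,100; weights = 0.0677, 0.1161, 0.1648, 0.1707, 0.2706, 0.2101.
Cohort A: 0.0677×144.2 + 0.1161×119.7 + 0.1648×95.7 + 0.1707×108.3 + 0.2706×58.1 + 0.2101×31.5 = 80.2558 per 1,000.
Cohort B: 0.0677×152.1 + 0.1161×145.0 + 0.1648×124.6 + 0.1707×114.7 + 0.2706×88.4 + 0.2101×27.2 = 96.8813 per 1,000.

Cohort B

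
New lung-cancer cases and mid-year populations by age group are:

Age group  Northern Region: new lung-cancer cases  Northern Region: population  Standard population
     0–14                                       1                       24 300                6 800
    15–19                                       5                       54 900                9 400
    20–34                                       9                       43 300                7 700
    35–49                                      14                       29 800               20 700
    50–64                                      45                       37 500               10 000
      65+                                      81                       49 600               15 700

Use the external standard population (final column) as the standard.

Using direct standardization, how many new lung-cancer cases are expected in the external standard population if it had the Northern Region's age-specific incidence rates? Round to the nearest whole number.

Age-specific rates per 100 000 for the Northern Region: 4.12, 9.11, 20.79, 46.98, 120.00, 163.31.
Expected new lung-cancer cases = Σ (standard pop × age-specific rate ÷ 100 000)
= 6 800×4.12/100 000 + 9 400×9.11/100 000 + 7 700×20.79/100 000 + 20 700×46.98/100 000 + 10 000×120.00/100 000 + 15 700×163.31/100 000
= 0.28 + 0.86 + 1.60 + 9.72 + 12.00 + 25.64 = 50.10.

50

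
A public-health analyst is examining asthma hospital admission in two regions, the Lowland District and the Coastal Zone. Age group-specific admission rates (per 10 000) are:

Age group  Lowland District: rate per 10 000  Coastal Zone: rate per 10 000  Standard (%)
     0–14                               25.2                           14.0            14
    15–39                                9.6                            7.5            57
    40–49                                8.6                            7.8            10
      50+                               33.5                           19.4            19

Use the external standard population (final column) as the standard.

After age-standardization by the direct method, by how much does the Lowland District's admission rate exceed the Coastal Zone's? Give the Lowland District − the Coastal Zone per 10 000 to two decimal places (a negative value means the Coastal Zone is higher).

5.52

Standard weights: 0.14, 0.57, 0.10, 0.19.
The Lowland District: 0.1400×25.2 + 0.5700×9.6 + 0.1000×8.6 + 0.1900×33.5 = 16.2250 per 10 000.
The Coastal Zone: 0.1400×14.0 + 0.5700×7.5 + 0.1000×7.8 + 0.1900×19.4 = 10.7010 per 10 000.
Difference = 16.2250 − 10.7010 = 5.5240.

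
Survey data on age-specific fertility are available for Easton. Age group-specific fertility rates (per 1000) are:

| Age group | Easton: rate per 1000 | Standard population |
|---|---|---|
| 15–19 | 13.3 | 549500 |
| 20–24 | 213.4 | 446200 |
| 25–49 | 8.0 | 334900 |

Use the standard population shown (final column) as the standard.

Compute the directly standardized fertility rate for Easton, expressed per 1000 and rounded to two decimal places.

79.07

Standard total = 1330600; weights = 0.4130, 0.3353, 0.2517.
Standardized rate: 0.4130×13.3 + 0.3353×213.4 + 0.2517×8.0 = 79.0671 per 1000.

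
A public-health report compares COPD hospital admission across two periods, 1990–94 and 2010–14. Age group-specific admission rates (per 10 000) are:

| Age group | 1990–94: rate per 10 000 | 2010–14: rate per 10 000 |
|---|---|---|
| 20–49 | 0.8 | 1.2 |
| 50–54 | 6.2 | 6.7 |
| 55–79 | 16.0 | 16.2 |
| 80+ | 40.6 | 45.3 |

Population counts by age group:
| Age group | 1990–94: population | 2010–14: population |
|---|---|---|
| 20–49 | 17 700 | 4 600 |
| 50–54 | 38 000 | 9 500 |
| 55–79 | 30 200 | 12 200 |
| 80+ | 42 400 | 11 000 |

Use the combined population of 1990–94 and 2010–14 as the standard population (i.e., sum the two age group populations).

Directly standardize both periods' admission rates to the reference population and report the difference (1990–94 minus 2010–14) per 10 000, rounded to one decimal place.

-1.8

Combined standard total = 165 600; weights = 0.1347, 0.2868, 0.2560, 0.3225.
1990–94: 0.1347×0.8 + 0.2868×6.2 + 0.2560×16.0 + 0.3225×40.6 = 19.0748 per 10 000.
2010–14: 0.1347×1.2 + 0.2868×6.7 + 0.2560×16.2 + 0.3225×45.3 = 20.8388 per 10 000.
Difference = 19.0748 − 20.8388 = -1.7641.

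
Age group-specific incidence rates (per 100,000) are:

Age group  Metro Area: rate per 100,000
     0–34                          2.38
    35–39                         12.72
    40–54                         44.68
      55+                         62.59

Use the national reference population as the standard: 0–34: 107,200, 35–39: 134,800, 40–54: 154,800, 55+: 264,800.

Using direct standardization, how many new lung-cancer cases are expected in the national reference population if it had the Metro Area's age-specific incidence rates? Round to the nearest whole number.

Expected new lung-cancer cases = Σ (standard pop × age-specific rate ÷ 100,000)
= 107,200×2.38/100,000 + 134,800×12.72/100,000 + 154,800×44.68/100,000 + 264,800×62.59/100,000
= 2.55 + 17.15 + 69.16 + 165.74 = 254.60.

255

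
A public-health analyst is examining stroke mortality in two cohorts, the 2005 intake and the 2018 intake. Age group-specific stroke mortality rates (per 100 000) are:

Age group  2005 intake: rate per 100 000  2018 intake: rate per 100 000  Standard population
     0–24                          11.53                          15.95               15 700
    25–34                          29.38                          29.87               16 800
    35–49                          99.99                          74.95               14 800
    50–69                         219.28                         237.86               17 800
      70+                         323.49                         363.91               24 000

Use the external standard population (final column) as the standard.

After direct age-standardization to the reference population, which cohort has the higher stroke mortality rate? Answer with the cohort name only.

2018 intake

Standard total = 89 100; weights = 0.1762, 0.1886, 0.1661, 0.1998, 0.2694.
The 2005 intake: 0.1762×11.53 + 0.1886×29.38 + 0.1661×99.99 + 0.1998×219.28 + 0.2694×323.49 = 155.1223 per 100 000.
The 2018 intake: 0.1762×15.95 + 0.1886×29.87 + 0.1661×74.95 + 0.1998×237.86 + 0.2694×363.91 = 166.4337 per 100 000.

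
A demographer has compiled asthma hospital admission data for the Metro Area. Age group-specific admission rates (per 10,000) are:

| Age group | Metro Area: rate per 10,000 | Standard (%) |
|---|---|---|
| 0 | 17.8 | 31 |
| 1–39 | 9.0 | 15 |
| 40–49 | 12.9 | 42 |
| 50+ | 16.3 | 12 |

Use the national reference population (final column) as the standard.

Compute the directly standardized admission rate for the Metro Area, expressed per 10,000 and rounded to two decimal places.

14.24

Standard weights: 0.31, 0.15, 0.42, 0.12.
Standardized rate: 0.3100×17.8 + 0.1500×9.0 + 0.4200×12.9 + 0.1200×16.3 = 14.2420 per 10,000.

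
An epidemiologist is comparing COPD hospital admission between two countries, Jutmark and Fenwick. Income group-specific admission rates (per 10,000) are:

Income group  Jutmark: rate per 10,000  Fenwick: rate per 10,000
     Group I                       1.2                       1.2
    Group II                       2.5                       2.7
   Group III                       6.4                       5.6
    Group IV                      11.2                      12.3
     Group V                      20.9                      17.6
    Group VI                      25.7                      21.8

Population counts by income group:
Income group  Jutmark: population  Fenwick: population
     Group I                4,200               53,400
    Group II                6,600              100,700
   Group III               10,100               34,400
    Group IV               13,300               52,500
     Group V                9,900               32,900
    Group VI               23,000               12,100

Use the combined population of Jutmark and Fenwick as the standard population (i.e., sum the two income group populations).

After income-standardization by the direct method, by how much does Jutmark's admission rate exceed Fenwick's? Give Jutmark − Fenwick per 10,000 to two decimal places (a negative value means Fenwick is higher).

0.62

Combined standard total = 353,100; weights = 0.1631, 0.3039, 0.1260, 0.1863, 0.1212, 0.0994.
Jutmark: 0.1631×1.2 + 0.3039×2.5 + 0.1260×6.4 + 0.1863×11.2 + 0.1212×20.9 + 0.0994×25.7 = 8.9372 per 10,000.
Fenwick: 0.1631×1.2 + 0.3039×2.7 + 0.1260×5.6 + 0.1863×12.3 + 0.1212×17.6 + 0.0994×21.8 = 8.3144 per 10,000.
Difference = 8.9372 − 8.3144 = 0.6227.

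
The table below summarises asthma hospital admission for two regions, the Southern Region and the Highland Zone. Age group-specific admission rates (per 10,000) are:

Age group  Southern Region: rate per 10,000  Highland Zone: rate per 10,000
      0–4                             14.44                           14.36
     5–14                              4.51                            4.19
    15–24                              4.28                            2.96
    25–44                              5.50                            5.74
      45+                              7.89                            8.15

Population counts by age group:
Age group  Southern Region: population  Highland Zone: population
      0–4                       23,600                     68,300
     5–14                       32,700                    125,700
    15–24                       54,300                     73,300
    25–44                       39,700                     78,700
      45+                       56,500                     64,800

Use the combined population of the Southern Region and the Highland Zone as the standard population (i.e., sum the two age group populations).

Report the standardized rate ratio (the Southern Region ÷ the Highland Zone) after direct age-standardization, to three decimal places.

Combined standard total = 617,600; weights = 0.1488, 0.2565, 0.2066, 0.1917, 0.1964.
The Southern Region: 0.1488×14.44 + 0.2565×4.51 + 0.2066×4.28 + 0.1917×5.50 + 0.1964×7.89 = 6.7937 per 10,000.
The Highland Zone: 0.1488×14.36 + 0.2565×4.19 + 0.2066×2.96 + 0.1917×5.74 + 0.1964×8.15 = 6.5241 per 10,000.
Ratio = 6.7937 ÷ 6.5241 = 1.04133.

1.041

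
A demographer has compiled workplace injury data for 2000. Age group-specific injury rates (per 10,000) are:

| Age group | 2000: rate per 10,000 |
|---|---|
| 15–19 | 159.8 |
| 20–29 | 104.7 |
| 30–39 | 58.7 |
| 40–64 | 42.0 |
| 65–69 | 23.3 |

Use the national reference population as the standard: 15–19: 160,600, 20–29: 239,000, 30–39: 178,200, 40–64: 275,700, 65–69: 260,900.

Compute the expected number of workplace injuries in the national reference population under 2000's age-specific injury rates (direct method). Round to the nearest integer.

7881

Expected workplace injuries = Σ (standard pop × age-specific rate ÷ 10,000)
= 160,600×159.8/10,000 + 239,000×104.7/10,000 + 178,200×58.7/10,000 + 275,700×42.0/10,000 + 260,900×23.3/10,000
= 2566.39 + 2502.33 + 1046.03 + 1157.94 + 607.90 = 7880.59.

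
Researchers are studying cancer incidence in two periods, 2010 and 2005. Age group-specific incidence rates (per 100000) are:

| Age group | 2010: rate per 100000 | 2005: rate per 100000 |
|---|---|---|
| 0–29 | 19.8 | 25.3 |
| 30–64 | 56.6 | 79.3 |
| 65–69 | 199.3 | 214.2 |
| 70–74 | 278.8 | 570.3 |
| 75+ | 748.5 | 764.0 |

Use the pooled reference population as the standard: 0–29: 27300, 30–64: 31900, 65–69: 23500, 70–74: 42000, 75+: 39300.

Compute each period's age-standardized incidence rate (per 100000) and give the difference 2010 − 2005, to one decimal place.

Standard total = 164000; weights = 0.1665, 0.1945, 0.1433, 0.2561, 0.2396.
2010: 0.1665×19.8 + 0.1945×56.6 + 0.1433×199.3 + 0.2561×278.8 + 0.2396×748.5 = 293.6298 per 100000.
2005: 0.1665×25.3 + 0.1945×79.3 + 0.1433×214.2 + 0.2561×570.3 + 0.2396×764.0 = 379.4626 per 100000.
Difference = 293.6298 − 379.4626 = -85.8328.

-85.8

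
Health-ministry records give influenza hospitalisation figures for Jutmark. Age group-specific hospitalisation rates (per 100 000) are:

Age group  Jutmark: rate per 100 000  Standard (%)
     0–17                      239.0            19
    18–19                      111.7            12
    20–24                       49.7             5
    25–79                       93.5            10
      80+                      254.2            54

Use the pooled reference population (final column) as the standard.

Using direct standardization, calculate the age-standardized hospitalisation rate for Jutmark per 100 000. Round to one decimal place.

Standard weights: 0.19, 0.12, 0.05, 0.10, 0.54.
Standardized rate: 0.1900×239.0 + 0.1200×111.7 + 0.0500×49.7 + 0.1000×93.5 + 0.5400×254.2 = 207.9170 per 100 000.

207.9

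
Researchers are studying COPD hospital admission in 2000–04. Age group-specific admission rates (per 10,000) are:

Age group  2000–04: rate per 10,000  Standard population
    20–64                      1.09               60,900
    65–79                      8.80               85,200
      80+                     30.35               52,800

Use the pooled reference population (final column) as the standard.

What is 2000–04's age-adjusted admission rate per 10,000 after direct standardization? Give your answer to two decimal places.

12.16

Standard total = 198,900; weights = 0.3062, 0.4284, 0.2655.
Standardized rate: 0.3062×1.09 + 0.4284×8.80 + 0.2655×30.35 = 12.1600 per 10,000.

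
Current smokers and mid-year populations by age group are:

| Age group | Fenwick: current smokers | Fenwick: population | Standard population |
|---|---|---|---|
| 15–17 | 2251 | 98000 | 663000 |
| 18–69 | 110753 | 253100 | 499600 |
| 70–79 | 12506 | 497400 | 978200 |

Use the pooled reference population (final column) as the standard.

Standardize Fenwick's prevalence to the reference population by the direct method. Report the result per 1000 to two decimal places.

120.72

Age-specific rates per 1000 for Fenwick: 22.969, 437.586, 25.143.
Standard total = 2140800; weights = 0.3097, 0.2334, 0.4569.
Standardized rate: 0.3097×22.969 + 0.2334×437.586 + 0.4569×25.143 = 120.7218 per 1000.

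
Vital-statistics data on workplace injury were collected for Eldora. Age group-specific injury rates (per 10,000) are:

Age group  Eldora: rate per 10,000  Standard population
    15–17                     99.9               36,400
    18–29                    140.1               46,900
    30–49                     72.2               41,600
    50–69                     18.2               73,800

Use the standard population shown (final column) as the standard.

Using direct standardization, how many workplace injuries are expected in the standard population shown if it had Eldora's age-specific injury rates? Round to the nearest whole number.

1455

Expected workplace injuries = Σ (standard pop × age-specific rate ÷ 10,000)
= 36,400×99.9/10,000 + 46,900×140.1/10,000 + 41,600×72.2/10,000 + 73,800×18.2/10,000
= 363.64 + 657.07 + 300.35 + 134.32 = 1455.37.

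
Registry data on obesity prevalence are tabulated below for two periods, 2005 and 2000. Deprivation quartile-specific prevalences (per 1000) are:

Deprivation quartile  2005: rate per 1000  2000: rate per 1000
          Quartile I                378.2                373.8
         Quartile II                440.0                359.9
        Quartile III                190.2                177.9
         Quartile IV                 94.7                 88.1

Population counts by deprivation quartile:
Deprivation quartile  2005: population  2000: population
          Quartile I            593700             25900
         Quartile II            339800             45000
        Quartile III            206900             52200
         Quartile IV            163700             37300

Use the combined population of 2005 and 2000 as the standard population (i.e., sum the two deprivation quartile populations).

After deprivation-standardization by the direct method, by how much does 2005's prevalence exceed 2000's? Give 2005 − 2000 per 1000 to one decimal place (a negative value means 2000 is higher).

26.0

Combined standard total = 1464500; weights = 0.4231, 0.2628, 0.1769, 0.1372.
2005: 0.4231×378.2 + 0.2628×440.0 + 0.1769×190.2 + 0.1372×94.7 = 322.2671 per 1000.
2000: 0.4231×373.8 + 0.2628×359.9 + 0.1769×177.9 + 0.1372×88.1 = 296.2772 per 1000.
Difference = 322.2671 − 296.2772 = 25.9899.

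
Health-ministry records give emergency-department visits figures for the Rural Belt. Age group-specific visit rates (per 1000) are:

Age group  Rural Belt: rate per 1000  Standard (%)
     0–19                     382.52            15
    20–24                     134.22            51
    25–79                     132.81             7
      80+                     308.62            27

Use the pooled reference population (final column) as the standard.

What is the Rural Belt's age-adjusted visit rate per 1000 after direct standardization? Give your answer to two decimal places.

Standard weights: 0.15, 0.51, 0.07, 0.27.
Standardized rate: 0.1500×382.52 + 0.5100×134.22 + 0.0700×132.81 + 0.2700×308.62 = 218.4543 per 1000.

218.45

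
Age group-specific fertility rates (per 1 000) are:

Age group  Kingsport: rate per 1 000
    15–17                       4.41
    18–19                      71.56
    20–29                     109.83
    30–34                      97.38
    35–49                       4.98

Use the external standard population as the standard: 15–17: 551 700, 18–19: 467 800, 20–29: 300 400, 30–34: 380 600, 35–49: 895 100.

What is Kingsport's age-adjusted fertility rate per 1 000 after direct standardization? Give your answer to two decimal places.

Standard total = 2 595 600; weights = 0.2126, 0.1802, 0.1157, 0.1466, 0.3449.
Standardized rate: 0.2126×4.41 + 0.1802×71.56 + 0.1157×109.83 + 0.1466×97.38 + 0.3449×4.98 = 42.5420 per 1 000.

42.54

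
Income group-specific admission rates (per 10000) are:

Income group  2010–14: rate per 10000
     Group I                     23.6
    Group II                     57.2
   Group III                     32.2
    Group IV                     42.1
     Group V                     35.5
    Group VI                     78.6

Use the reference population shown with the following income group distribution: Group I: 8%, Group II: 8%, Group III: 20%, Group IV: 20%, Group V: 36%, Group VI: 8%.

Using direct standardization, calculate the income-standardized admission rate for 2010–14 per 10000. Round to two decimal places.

Standard weights: 0.08, 0.08, 0.20, 0.20, 0.36, 0.08.
Standardized rate: 0.0800×23.6 + 0.0800×57.2 + 0.2000×32.2 + 0.2000×42.1 + 0.3600×35.5 + 0.0800×78.6 = 40.3920 per 10000.

40.39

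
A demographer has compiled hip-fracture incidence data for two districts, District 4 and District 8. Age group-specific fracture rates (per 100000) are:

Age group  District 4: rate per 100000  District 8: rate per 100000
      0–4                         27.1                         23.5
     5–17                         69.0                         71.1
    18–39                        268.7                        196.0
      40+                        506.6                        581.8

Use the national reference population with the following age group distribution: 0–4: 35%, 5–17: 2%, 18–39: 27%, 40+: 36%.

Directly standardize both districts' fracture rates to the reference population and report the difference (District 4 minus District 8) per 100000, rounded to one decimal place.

-6.2

Standard weights: 0.35, 0.02, 0.27, 0.36.
District 4: 0.3500×27.1 + 0.0200×69.0 + 0.2700×268.7 + 0.3600×506.6 = 265.7900 per 100000.
District 8: 0.3500×23.5 + 0.0200×71.1 + 0.2700×196.0 + 0.3600×581.8 = 272.0150 per 100000.
Difference = 265.7900 − 272.0150 = -6.2250.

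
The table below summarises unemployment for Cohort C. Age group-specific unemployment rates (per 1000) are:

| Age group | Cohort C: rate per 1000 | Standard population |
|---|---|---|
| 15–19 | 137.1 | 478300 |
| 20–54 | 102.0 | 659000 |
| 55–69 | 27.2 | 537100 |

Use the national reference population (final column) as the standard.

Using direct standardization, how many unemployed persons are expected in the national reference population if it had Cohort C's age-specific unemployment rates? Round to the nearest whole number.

147402

Expected unemployed persons = Σ (standard pop × age-specific rate ÷ 1000)
= 478300×137.1/1000 + 659000×102.0/1000 + 537100×27.2/1000
= 65574.93 + 67218.00 + 14609.12 = 147402.05.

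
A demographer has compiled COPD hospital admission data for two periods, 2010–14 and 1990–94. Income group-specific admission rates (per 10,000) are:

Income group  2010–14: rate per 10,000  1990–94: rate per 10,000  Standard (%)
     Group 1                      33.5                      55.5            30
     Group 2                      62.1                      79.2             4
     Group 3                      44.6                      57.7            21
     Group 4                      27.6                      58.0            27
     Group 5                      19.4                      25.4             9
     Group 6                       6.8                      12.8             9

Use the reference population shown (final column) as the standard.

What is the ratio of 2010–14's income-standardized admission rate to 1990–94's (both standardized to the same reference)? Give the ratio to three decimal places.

Standard weights: 0.30, 0.04, 0.21, 0.27, 0.09, 0.09.
2010–14: 0.3000×33.5 + 0.0400×62.1 + 0.2100×44.6 + 0.2700×27.6 + 0.0900×19.4 + 0.0900×6.8 = 31.7100 per 10,000.
1990–94: 0.3000×55.5 + 0.0400×79.2 + 0.2100×57.7 + 0.2700×58.0 + 0.0900×25.4 + 0.0900×12.8 = 51.0330 per 10,000.
Ratio = 31.7100 ÷ 51.0330 = 0.62136.

0.621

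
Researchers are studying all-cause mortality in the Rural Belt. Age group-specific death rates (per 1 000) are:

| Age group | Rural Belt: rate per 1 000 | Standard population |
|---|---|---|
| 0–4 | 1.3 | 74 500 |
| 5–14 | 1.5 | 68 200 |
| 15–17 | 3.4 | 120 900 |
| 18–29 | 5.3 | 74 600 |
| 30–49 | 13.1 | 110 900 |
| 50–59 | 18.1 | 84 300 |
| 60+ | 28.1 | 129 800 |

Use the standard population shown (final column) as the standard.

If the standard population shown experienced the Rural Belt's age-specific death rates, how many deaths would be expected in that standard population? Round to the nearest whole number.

7632

Expected deaths = Σ (standard pop × age-specific rate ÷ 1 000)
= 74 500×1.3/1 000 + 68 200×1.5/1 000 + 120 900×3.4/1 000 + 74 600×5.3/1 000 + 110 900×13.1/1 000 + 84 300×18.1/1 000 + 129 800×28.1/1 000
= 96.85 + 102.30 + 411.06 + 395.38 + 1452.79 + 1525.83 + 3647.38 = 7631.59.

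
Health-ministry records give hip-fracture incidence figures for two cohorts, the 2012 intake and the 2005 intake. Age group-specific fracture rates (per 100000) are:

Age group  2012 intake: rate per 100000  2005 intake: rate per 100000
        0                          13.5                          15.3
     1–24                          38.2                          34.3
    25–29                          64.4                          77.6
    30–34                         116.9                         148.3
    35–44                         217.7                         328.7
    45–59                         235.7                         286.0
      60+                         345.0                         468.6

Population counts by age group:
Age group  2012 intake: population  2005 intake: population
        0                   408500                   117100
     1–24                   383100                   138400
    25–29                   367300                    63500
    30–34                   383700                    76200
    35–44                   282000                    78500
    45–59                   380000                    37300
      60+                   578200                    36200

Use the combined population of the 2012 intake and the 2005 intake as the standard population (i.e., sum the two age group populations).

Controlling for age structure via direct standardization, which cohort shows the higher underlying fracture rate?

Combined standard total = 3330000; weights = 0.1578, 0.1566, 0.1294, 0.1381, 0.1083, 0.1253, 0.1845.
The 2012 intake: 0.1578×13.5 + 0.1566×38.2 + 0.1294×64.4 + 0.1381×116.9 + 0.1083×217.7 + 0.1253×235.7 + 0.1845×345.0 = 149.3481 per 100000.
The 2005 intake: 0.1578×15.3 + 0.1566×34.3 + 0.1294×77.6 + 0.1381×148.3 + 0.1083×328.7 + 0.1253×286.0 + 0.1845×468.6 = 196.1905 per 100000.
The crude rates (157.79 vs 139.26) would put the 2012 intake higher, but that reflects its age composition; once standardized to a common age structure, the 2005 intake has the higher underlying rate.

2005 intake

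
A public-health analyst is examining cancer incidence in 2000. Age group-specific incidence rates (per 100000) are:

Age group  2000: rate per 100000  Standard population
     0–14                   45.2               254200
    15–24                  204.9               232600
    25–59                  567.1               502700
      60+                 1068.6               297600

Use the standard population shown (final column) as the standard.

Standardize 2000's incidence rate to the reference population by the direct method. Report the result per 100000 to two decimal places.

514.53

Standard total = 1287100; weights = 0.1975, 0.1807, 0.3906, 0.2312.
Standardized rate: 0.1975×45.2 + 0.1807×204.9 + 0.3906×567.1 + 0.2312×1068.6 = 514.5258 per 100000.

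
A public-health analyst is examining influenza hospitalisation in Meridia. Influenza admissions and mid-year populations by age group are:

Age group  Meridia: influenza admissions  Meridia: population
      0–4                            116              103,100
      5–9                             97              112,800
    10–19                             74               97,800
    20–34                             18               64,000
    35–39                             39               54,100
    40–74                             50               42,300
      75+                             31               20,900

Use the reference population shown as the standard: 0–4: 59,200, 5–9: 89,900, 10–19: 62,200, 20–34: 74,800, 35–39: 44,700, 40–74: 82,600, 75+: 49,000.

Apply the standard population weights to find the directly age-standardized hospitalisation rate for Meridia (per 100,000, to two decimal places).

Age-specific rates per 100,000 for Meridia: 112.51, 85.99, 75.66, 28.12, 72.09, 118.20, 148.33.
Standard total = 462,400; weights = 0.1280, 0.1944, 0.1345, 0.1618, 0.0967, 0.1786, 0.1060.
Standardized rate: 0.1280×112.51 + 0.1944×85.99 + 0.1345×75.66 + 0.1618×28.12 + 0.0967×72.09 + 0.1786×118.20 + 0.1060×148.33 = 89.6528 per 100,000.

89.65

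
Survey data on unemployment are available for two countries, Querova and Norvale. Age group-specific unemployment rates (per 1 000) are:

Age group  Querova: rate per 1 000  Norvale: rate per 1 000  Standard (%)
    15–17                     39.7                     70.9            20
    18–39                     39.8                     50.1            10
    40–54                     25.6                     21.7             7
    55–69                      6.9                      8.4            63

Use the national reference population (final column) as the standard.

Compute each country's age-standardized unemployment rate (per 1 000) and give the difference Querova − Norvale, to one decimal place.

-7.9

Standard weights: 0.20, 0.10, 0.07, 0.63.
Querova: 0.2000×39.7 + 0.1000×39.8 + 0.0700×25.6 + 0.6300×6.9 = 18.0590 per 1 000.
Norvale: 0.2000×70.9 + 0.1000×50.1 + 0.0700×21.7 + 0.6300×8.4 = 26.0010 per 1 000.
Difference = 18.0590 − 26.0010 = -7.9420.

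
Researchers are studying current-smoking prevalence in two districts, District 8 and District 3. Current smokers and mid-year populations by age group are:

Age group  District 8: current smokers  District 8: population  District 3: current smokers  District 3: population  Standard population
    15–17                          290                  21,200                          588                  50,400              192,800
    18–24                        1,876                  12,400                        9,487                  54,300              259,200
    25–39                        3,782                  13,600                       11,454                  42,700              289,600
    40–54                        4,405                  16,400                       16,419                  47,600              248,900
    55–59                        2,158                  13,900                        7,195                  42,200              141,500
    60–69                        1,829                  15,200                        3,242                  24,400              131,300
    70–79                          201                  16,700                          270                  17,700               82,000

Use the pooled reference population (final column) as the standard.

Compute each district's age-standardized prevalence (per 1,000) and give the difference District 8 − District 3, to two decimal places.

Age-specific rates per 1,000 for District 8: 13.679, 151.290, 278.088, 268.598, 155.252, 120.329, 12.036.
For District 3: 11.667, 174.715, 268.244, 344.937, 170.498, 132.869, 15.254.
Standard total = 1,345,300; weights = 0.1433, 0.1927, 0.2153, 0.1850, 0.1052, 0.0976, 0.0610.
District 8: 0.1433×13.679 + 0.1927×151.290 + 0.2153×278.088 + 0.1850×268.598 + 0.1052×155.252 + 0.0976×120.329 + 0.0610×12.036 = 169.4747 per 1,000.
District 3: 0.1433×11.667 + 0.1927×174.715 + 0.2153×268.244 + 0.1850×344.937 + 0.1052×170.498 + 0.0976×132.869 + 0.0610×15.254 = 188.7277 per 1,000.
Difference = 169.4747 − 188.7277 = -19.2530.

-19.25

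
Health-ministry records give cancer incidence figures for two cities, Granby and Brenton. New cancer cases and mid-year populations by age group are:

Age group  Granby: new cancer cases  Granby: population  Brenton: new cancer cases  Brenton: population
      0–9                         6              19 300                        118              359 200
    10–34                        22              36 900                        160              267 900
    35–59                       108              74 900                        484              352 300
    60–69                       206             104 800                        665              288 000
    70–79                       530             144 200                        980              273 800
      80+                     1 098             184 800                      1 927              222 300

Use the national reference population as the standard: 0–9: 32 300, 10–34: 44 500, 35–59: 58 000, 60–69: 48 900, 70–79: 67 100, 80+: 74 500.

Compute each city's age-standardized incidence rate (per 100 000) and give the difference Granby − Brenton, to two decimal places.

Age-specific rates per 100 000 for Granby: 31.09, 59.62, 144.19, 196.56, 367.55, 594.16.
For Brenton: 32.85, 59.72, 137.38, 230.90, 357.93, 866.85.
Standard total = 325 300; weights = 0.0993, 0.1368, 0.1783, 0.1503, 0.2063, 0.2290.
Granby: 0.0993×31.09 + 0.1368×59.62 + 0.1783×144.19 + 0.1503×196.56 + 0.2063×367.55 + 0.2290×594.16 = 278.3871 per 100 000.
Brenton: 0.0993×32.85 + 0.1368×59.72 + 0.1783×137.38 + 0.1503×230.90 + 0.2063×357.93 + 0.2290×866.85 = 342.9911 per 100 000.
Difference = 278.3871 − 342.9911 = -64.6040.

-64.60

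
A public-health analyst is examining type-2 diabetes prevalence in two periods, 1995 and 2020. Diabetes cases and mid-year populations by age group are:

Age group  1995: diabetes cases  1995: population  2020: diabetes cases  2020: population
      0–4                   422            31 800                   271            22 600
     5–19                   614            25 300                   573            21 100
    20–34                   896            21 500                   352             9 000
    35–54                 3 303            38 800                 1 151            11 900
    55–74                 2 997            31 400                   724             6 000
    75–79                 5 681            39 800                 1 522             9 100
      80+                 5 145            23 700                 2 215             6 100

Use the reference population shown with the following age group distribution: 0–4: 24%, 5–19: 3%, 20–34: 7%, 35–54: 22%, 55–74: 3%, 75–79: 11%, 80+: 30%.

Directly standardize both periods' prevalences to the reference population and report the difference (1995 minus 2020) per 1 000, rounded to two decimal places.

-49.41

Age-specific rates per 1 000 for 1995: 13.270, 24.269, 41.674, 85.129, 95.446, 142.739, 217.089.
For 2020: 11.991, 27.156, 39.111, 96.723, 120.667, 167.253, 363.115.
Standard weights: 0.24, 0.03, 0.07, 0.22, 0.03, 0.11, 0.30.
1995: 0.2400×13.270 + 0.0300×24.269 + 0.0700×41.674 + 0.2200×85.129 + 0.0300×95.446 + 0.1100×142.739 + 0.3000×217.089 = 109.2497 per 1 000.
2020: 0.2400×11.991 + 0.0300×27.156 + 0.0700×39.111 + 0.2200×96.723 + 0.0300×120.667 + 0.1100×167.253 + 0.3000×363.115 = 158.6616 per 1 000.
Difference = 109.2497 − 158.6616 = -49.4118.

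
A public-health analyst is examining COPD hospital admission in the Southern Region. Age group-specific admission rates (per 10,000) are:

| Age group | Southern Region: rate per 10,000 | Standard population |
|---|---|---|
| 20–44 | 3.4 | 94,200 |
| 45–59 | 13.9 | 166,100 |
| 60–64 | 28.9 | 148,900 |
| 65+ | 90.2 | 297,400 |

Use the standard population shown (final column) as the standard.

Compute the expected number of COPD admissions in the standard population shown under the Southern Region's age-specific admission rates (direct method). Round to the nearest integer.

Expected COPD admissions = Σ (standard pop × age-specific rate ÷ 10,000)
= 94,200×3.4/10,000 + 166,100×13.9/10,000 + 148,900×28.9/10,000 + 297,400×90.2/10,000
= 32.03 + 230.88 + 430.32 + 2682.55 = 3375.78.

3376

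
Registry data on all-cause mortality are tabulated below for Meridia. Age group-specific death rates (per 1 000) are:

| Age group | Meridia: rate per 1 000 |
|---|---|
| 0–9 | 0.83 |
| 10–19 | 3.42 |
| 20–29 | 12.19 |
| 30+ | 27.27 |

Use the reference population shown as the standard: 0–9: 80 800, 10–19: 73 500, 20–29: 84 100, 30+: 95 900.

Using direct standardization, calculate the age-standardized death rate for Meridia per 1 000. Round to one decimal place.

11.8

Standard total = 334 300; weights = 0.2417, 0.2199, 0.2516, 0.2869.
Standardized rate: 0.2417×0.83 + 0.2199×3.42 + 0.2516×12.19 + 0.2869×27.27 = 11.8421 per 1 000.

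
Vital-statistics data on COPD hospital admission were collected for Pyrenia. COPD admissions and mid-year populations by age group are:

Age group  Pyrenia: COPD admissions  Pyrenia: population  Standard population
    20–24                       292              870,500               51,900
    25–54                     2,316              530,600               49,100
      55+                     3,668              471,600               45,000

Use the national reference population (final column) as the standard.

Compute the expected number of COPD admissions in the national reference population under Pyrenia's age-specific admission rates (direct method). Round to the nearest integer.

582

Age-specific rates per 10,000 for Pyrenia: 3.35, 43.65, 77.78.
Expected COPD admissions = Σ (standard pop × age-specific rate ÷ 10,000)
= 51,900×3.35/10,000 + 49,100×43.65/10,000 + 45,000×77.78/10,000
= 17.41 + 214.32 + 350.00 = 581.72.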